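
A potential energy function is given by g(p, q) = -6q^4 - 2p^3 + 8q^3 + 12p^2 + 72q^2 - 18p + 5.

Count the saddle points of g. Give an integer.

3

g separates as a function of p plus a function of q, so ∇g=0 decouples.
∂g/∂p = -6(p - 3)(p - 1) = 0 at p ∈ {1, 3}; ∂g/∂q = -24q(q - 3)(q + 2) = 0 at q ∈ {-2, 0, 3}.
The Hessian is diagonal: diag(g_pp, g_qq). Second derivatives: g_pp(1)=12, g_pp(3)=-12; g_qq(-2)=-240, g_qq(0)=144, g_qq(3)=-360.
Saddle points occur where the two diagonal entries have opposite signs: (1, -2), (1, 3), (3, 0). Count: 3.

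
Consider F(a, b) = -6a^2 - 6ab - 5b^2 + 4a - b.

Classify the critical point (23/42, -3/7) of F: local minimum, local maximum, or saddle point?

local maximum

The Hessian of F is constant: H = [[-12, -6], [-6, -10]].
det(H) = (-12)·(-10) − (-6)² = 84.
det(H) > 0 and tr(H) = -22 < 0, so H is negative definite and the point is a local maximum.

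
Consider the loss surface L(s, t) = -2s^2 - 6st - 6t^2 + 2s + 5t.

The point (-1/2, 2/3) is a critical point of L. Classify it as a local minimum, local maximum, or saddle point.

The Hessian of L is constant: H = [[-4, -6], [-6, -12]].
det(H) = (-4)·(-12) − (-6)² = 12.
det(H) > 0 and tr(H) = -16 < 0, so H is negative definite and the point is a local maximum.

local maximum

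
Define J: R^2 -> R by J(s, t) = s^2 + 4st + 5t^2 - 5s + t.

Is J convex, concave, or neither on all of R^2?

convex

J is quadratic, so its Hessian is the constant matrix H = [[2, 4], [4, 10]].
det(H) = 4, tr(H) = 12.
det(H) > 0 and tr(H) > 0, so H is positive definite everywhere: convex.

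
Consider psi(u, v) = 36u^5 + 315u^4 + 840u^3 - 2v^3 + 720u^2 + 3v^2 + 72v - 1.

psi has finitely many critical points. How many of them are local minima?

2

psi separates as a function of u plus a function of v, so ∇psi=0 decouples.
∂psi/∂u = 180u(u + 1)(u + 2)(u + 4) = 0 at u ∈ {-4, -2, -1, 0}; ∂psi/∂v = -6(v - 4)(v + 3) = 0 at v ∈ {-3, 4}.
The Hessian is diagonal: diag(psi_uu, psi_vv). Second derivatives: psi_uu(-4)=-4320, psi_uu(-2)=720, psi_uu(-1)=-540, psi_uu(0)=1440; psi_vv(-3)=42, psi_vv(4)=-42.
Local minima occur where both diagonal entries positive: (-2, -3), (0, -3). Count: 2.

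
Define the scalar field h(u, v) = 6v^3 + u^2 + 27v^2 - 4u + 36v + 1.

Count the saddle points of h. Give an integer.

1

h separates as a function of u plus a function of v, so ∇h=0 decouples.
∂h/∂u = 2(u - 2) = 0 at u ∈ {2}; ∂h/∂v = 18(v + 1)(v + 2) = 0 at v ∈ {-2, -1}.
The Hessian is diagonal: diag(h_uu, h_vv). Second derivatives: h_uu(2)=2; h_vv(-2)=-18, h_vv(-1)=18.
Saddle points occur where the two diagonal entries have opposite signs: (2, -2). Count: 1.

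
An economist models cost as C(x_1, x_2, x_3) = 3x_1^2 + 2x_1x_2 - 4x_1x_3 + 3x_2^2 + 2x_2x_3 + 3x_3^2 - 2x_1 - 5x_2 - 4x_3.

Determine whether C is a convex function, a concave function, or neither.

convex

C is quadratic, so its Hessian is the constant matrix H = [[6, 2, -4], [2, 6, 2], [-4, 2, 6]].
Leading principal minors: 6, 32, 40.
All positive ⇒ H ≻ 0 ⇒ convex.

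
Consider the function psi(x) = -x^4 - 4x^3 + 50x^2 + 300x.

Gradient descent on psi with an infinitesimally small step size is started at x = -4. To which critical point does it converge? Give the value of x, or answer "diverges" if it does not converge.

-3

psi'(x) = -4(x - 5)(x + 3)(x + 5), so psi'(-4) = -36.
Gradient descent moves in the -psi' direction, i.e. x is increasing.
The nearest critical point in that direction is x = -3, where psi'' = 64 > 0 (a local minimum). The iterate converges there.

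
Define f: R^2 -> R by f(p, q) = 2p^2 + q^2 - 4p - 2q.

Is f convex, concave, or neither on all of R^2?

f is quadratic, so its Hessian is the constant matrix H = [[4, 0], [0, 2]].
det(H) = 8, tr(H) = 6.
det(H) > 0 and tr(H) > 0, so H is positive definite everywhere: convex.

convex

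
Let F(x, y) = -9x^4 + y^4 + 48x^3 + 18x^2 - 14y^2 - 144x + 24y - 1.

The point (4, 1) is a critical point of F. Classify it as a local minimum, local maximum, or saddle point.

The mixed partial ∂²F/∂x∂y is 0, so the Hessian at any point is diag(F_xx, F_yy) = diag(36(-3x^2 + 8x + 1), 4(3y^2 - 7)).
At (4, 1): H = diag(-540, -16).
Both eigenvalues are negative, so H is negative definite: a local maximum.

local maximum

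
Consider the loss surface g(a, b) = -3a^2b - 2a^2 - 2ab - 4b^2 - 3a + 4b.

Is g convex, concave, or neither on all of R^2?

neither

The term -3a^2b is cubic, so the Hessian is not constant.
∂²g/∂a² = -6b - 4, which takes both signs as b varies (negative for sufficiently large b). A diagonal entry of the Hessian changing sign means the Hessian is neither positive- nor negative-semidefinite on all of R^2.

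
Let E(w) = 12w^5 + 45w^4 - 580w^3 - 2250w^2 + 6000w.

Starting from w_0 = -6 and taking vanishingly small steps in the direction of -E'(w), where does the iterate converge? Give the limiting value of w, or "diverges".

diverges

E'(w) = 60(w - 5)(w - 1)(w + 4)(w + 5), so E'(-6) = 9240.
Gradient descent moves in the -E' direction, i.e. w is decreasing.
There is no critical point below w=-6, and E' keeps the same sign, so the iterate runs off to −∞.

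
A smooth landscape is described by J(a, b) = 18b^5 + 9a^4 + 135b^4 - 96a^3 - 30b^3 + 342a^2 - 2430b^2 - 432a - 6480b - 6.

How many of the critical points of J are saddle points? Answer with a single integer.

J separates as a function of a plus a function of b, so ∇J=0 decouples.
∂J/∂a = 36(a - 4)(a - 3)(a - 1) = 0 at a ∈ {1, 3, 4}; ∂J/∂b = 90(b - 3)(b + 2)(b + 3)(b + 4) = 0 at b ∈ {-4, -3, -2, 3}.
The Hessian is diagonal: diag(J_aa, J_bb). Second derivatives: J_aa(1)=216, J_aa(3)=-72, J_aa(4)=108; J_bb(-4)=-1260, J_bb(-3)=540, J_bb(-2)=-900, J_bb(3)=18900.
Saddle points occur where the two diagonal entries have opposite signs: (1, -4), (1, -2), (3, -3), (3, 3), (4, -4), (4, -2). Count: 6.

6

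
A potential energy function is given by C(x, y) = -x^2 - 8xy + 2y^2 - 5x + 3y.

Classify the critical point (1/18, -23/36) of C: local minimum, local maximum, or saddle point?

saddle point

The Hessian of C is constant: H = [[-2, -8], [-8, 4]].
det(H) = (-2)·4 − (-8)² = -72.
Since det(H) < 0, H is indefinite and the critical point is a saddle point.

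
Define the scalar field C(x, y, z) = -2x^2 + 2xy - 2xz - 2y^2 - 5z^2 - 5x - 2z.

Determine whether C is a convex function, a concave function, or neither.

C is quadratic, so its Hessian is the constant matrix H = [[-4, 2, -2], [2, -4, 0], [-2, 0, -10]].
Leading principal minors: -4, 12, -104.
Signs alternate −, +, − ⇒ H ≺ 0 ⇒ concave.

concave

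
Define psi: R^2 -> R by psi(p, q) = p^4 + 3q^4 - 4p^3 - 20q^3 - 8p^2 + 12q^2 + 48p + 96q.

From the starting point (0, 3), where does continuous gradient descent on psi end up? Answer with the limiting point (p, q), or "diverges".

psi is separable, so gradient descent decouples: p follows -∂psi/∂p, q follows -∂psi/∂q.
∂psi/∂p = 4(p - 3)(p - 2)(p + 2); at p=0 this is 48, so p decreases.
∂psi/∂q = 12(q - 4)(q - 2)(q + 1); at q=3 this is -48, so q increases.
p converges to its nearest critical value -2 (a local min of the p-part); q converges to 4. The iterate converges to (-2, 4).

(-2, 4)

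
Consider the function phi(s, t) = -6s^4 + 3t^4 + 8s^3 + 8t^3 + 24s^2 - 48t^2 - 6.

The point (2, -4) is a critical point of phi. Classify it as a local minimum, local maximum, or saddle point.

The mixed partial ∂²phi/∂s∂t is 0, so the Hessian at any point is diag(phi_ss, phi_tt) = diag(24(-3s^2 + 2s + 2), 12(3t^2 + 4t - 8)).
At (2, -4): H = diag(-144, 288).
The eigenvalues have opposite signs, so H is indefinite: a saddle point.

saddle point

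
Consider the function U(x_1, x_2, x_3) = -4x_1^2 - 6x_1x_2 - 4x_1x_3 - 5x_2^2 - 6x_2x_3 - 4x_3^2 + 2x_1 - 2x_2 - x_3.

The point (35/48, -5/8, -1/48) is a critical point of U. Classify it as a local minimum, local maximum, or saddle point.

The Hessian is constant: H = [[-8, -6, -4], [-6, -10, -6], [-4, -6, -8]].
Leading principal minors: Δ₁ = -8, Δ₂ = 44, Δ₃ = -192.
The minors alternate sign starting negative (−, +, −), so H is negative definite: a local maximum.

local maximum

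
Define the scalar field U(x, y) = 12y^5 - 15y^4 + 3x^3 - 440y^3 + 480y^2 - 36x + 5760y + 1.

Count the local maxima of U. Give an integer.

U separates as a function of x plus a function of y, so ∇U=0 decouples.
∂U/∂x = 9(x - 2)(x + 2) = 0 at x ∈ {-2, 2}; ∂U/∂y = 60(y - 4)(y - 3)(y + 2)(y + 4) = 0 at y ∈ {-4, -2, 3, 4}.
The Hessian is diagonal: diag(U_xx, U_yy). Second derivatives: U_xx(-2)=-36, U_xx(2)=36; U_yy(-4)=-6720, U_yy(-2)=3600, U_yy(3)=-2100, U_yy(4)=2880.
Local maxima occur where both diagonal entries negative: (-2, -4), (-2, 3). Count: 2.

2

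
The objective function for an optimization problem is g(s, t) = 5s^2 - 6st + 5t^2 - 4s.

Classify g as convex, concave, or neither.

convex

g is quadratic, so its Hessian is the constant matrix H = [[10, -6], [-6, 10]].
det(H) = 64, tr(H) = 20.
det(H) > 0 and tr(H) > 0, so H is positive definite everywhere: convex.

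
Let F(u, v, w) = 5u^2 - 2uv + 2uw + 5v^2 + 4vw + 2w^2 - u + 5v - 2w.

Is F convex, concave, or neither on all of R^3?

F is quadratic, so its Hessian is the constant matrix H = [[10, -2, 2], [-2, 10, 4], [2, 4, 4]].
Leading principal minors: 10, 96, 152.
All positive ⇒ H ≻ 0 ⇒ convex.

convex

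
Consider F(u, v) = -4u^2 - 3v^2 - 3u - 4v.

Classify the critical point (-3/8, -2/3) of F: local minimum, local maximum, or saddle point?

The Hessian of F is constant: H = [[-8, 0], [0, -6]].
det(H) = (-8)·(-6) − 0² = 48.
det(H) > 0 and tr(H) = -14 < 0, so H is negative definite and the point is a local maximum.

local maximum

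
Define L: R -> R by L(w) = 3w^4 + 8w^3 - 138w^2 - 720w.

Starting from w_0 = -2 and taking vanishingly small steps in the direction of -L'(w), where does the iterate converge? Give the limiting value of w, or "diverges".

5

L'(w) = 12(w - 5)(w + 3)(w + 4), so L'(-2) = -168.
Gradient descent moves in the -L' direction, i.e. w is increasing.
The nearest critical point in that direction is w = 5, where L'' = 864 > 0 (a local minimum). The iterate converges there.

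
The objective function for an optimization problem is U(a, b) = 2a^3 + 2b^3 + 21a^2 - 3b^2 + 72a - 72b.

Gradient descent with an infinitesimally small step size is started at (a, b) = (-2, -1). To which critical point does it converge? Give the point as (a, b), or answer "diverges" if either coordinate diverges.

(-3, 4)

U is separable, so gradient descent decouples: a follows -∂U/∂a, b follows -∂U/∂b.
∂U/∂a = 6(a + 3)(a + 4); at a=-2 this is 12, so a decreases.
∂U/∂b = 6(b - 4)(b + 3); at b=-1 this is -60, so b increases.
a converges to its nearest critical value -3 (a local min of the a-part); b converges to 4. The iterate converges to (-3, 4).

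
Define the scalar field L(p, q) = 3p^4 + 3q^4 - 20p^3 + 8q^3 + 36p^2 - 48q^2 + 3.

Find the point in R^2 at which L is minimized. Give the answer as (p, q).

(0, -4)

L(p,q) separates as A(p) + B(q) + 3, so its minimum is min A + min B + 3.
A'(p) = 12p(p - 3)(p - 2) vanishes at p ∈ {0, 2, 3}; B'(q) = 12q(q - 2)(q + 4) vanishes at q ∈ {-4, 0, 2}.
Local minima of A (where A''>0): A(0)=0, A(3)=27. Local minima of B: B(-4)=-512, B(2)=-80.
So the global minimum of L is A(0) + B(-4) + 3 = 0 − 512 + 3 = -509, attained at (0, -4).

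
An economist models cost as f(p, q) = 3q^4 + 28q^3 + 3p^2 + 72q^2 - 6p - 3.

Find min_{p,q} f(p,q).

-6

f(p,q) separates as A(p) + B(q) − 3, so its minimum is min A + min B − 3.
A'(p) = 6p - 6 vanishes at p ∈ {1}; B'(q) = 12q(q + 3)(q + 4) vanishes at q ∈ {-4, -3, 0}.
Local minima of A (where A''>0): A(1)=-3. Local minima of B: B(-4)=128, B(0)=0.
So the global minimum of f is A(1) + B(0) − 3 = -3 + 0 − 3 = -6, attained at (1, 0).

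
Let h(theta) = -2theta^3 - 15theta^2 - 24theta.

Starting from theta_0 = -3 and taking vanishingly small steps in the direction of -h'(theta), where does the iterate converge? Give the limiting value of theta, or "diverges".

-4

h'(theta) = -6(theta + 1)(theta + 4), so h'(-3) = 12.
Gradient descent moves in the -h' direction, i.e. theta is decreasing.
The nearest critical point in that direction is theta = -4, where h'' = 18 > 0 (a local minimum). The iterate converges there.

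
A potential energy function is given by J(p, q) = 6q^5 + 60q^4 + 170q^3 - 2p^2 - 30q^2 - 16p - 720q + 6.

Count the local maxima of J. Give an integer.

J separates as a function of p plus a function of q, so ∇J=0 decouples.
∂J/∂p = -4(p + 4) = 0 at p ∈ {-4}; ∂J/∂q = 30(q - 1)(q + 2)(q + 3)(q + 4) = 0 at q ∈ {-4, -3, -2, 1}.
The Hessian is diagonal: diag(J_pp, J_qq). Second derivatives: J_pp(-4)=-4; J_qq(-4)=-300, J_qq(-3)=120, J_qq(-2)=-180, J_qq(1)=1800.
Local maxima occur where both diagonal entries negative: (-4, -4), (-4, -2). Count: 2.

2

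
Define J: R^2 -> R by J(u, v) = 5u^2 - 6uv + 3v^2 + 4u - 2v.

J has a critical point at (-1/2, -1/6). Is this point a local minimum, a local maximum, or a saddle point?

The Hessian of J is constant: H = [[10, -6], [-6, 6]].
det(H) = 10·6 − (-6)² = 24.
det(H) > 0 and tr(H) = 16 > 0, so H is positive definite and the point is a local minimum.

local minimum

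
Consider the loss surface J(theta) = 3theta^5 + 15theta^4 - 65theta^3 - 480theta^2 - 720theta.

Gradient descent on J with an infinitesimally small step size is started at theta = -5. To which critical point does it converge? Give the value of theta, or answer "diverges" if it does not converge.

J'(theta) = 15(theta - 4)(theta + 1)(theta + 3)(theta + 4), so J'(-5) = 1080.
Gradient descent moves in the -J' direction, i.e. theta is decreasing.
There is no critical point below theta=-5, and J' keeps the same sign, so the iterate runs off to −∞.

diverges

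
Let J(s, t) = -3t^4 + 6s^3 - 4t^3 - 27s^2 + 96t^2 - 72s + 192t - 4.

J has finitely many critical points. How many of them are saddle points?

3

J separates as a function of s plus a function of t, so ∇J=0 decouples.
∂J/∂s = 18(s - 4)(s + 1) = 0 at s ∈ {-1, 4}; ∂J/∂t = -12(t - 4)(t + 1)(t + 4) = 0 at t ∈ {-4, -1, 4}.
The Hessian is diagonal: diag(J_ss, J_tt). Second derivatives: J_ss(-1)=-90, J_ss(4)=90; J_tt(-4)=-288, J_tt(-1)=180, J_tt(4)=-480.
Saddle points occur where the two diagonal entries have opposite signs: (-1, -1), (4, -4), (4, 4). Count: 3.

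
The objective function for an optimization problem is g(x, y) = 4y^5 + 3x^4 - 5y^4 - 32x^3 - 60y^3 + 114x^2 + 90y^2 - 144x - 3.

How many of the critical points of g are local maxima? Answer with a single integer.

2

g separates as a function of x plus a function of y, so ∇g=0 decouples.
∂g/∂x = 12(x - 4)(x - 3)(x - 1) = 0 at x ∈ {1, 3, 4}; ∂g/∂y = 20y(y - 3)(y - 1)(y + 3) = 0 at y ∈ {-3, 0, 1, 3}.
The Hessian is diagonal: diag(g_xx, g_yy). Second derivatives: g_xx(1)=72, g_xx(3)=-24, g_xx(4)=36; g_yy(-3)=-1440, g_yy(0)=180, g_yy(1)=-160, g_yy(3)=720.
Local maxima occur where both diagonal entries negative: (3, -3), (3, 1). Count: 2.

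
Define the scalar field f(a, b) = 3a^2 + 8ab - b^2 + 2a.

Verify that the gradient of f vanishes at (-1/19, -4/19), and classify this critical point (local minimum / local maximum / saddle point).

∇f = (6a + 8b + 2, 8a - 2b); substituting (-1/19, -4/19) gives ∇f = (0, 0), so (-1/19, -4/19) is indeed a critical point.
The Hessian of f is constant: H = [[6, 8], [8, -2]].
det(H) = 6·(-2) − 8² = -76.
Since det(H) < 0, H is indefinite and the critical point is a saddle point.

saddle point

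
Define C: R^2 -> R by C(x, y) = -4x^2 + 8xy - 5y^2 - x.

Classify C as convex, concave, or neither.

C is quadratic, so its Hessian is the constant matrix H = [[-8, 8], [8, -10]].
det(H) = 16, tr(H) = -18.
det(H) > 0 and tr(H) < 0, so H is negative definite everywhere: concave.

concave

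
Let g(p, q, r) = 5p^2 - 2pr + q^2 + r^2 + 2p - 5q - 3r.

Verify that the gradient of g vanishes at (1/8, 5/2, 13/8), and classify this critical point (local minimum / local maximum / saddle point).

∇g = (10p - 2r + 2, 2q - 5, -2p + 2r - 3); substituting (1/8, 5/2, 13/8) gives ∇g = (0, 0, 0), so (1/8, 5/2, 13/8) is indeed a critical point.
The Hessian is constant: H = [[10, 0, -2], [0, 2, 0], [-2, 0, 2]].
Leading principal minors: Δ₁ = 10, Δ₂ = 20, Δ₃ = 32.
All leading minors are positive, so H is positive definite: a local minimum.

local minimum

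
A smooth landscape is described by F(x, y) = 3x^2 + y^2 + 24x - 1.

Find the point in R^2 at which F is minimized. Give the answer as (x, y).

(-4, 0)

F(x,y) separates as P(x) + Q(y) − 1, so its minimum is min P + min Q − 1.
P'(x) = 6x + 24 vanishes at x ∈ {-4}; Q'(y) = 2y vanishes at y ∈ {0}.
Local minima of P (where P''>0): P(-4)=-48. Local minima of Q: Q(0)=0.
So the global minimum of F is P(-4) + Q(0) − 1 = -48 + 0 − 1 = -49, attained at (-4, 0).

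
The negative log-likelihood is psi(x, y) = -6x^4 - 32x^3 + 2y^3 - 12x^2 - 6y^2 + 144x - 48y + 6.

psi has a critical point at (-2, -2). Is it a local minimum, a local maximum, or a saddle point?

The mixed partial ∂²psi/∂x∂y is 0, so the Hessian at any point is diag(psi_xx, psi_yy) = diag(-24(3x^2 + 8x + 1), 12(y - 1)).
At (-2, -2): H = diag(72, -36).
The eigenvalues have opposite signs, so H is indefinite: a saddle point.

saddle point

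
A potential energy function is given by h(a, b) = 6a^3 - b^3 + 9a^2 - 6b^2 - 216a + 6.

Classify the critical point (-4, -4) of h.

The mixed partial ∂²h/∂a∂b is 0, so the Hessian at any point is diag(h_aa, h_bb) = diag(18(2a + 1), -6(b + 2)).
At (-4, -4): H = diag(-126, 12).
The eigenvalues have opposite signs, so H is indefinite: a saddle point.

saddle point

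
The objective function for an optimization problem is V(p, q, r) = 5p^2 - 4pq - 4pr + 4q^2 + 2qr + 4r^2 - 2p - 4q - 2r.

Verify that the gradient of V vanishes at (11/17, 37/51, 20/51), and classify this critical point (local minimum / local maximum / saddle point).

∇V = (10p - 4q - 4r - 2, -4p + 8q + 2r - 4, -4p + 2q + 8r - 2); substituting (11/17, 37/51, 20/51) gives ∇V = (0, 0, 0), so (11/17, 37/51, 20/51) is indeed a critical point.
The Hessian is constant: H = [[10, -4, -4], [-4, 8, 2], [-4, 2, 8]].
Leading principal minors: Δ₁ = 10, Δ₂ = 64, Δ₃ = 408.
All leading minors are positive, so H is positive definite: a local minimum.

local minimum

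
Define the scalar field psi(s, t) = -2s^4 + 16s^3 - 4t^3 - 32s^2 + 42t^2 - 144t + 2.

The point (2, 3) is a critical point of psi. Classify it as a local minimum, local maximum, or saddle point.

The mixed partial ∂²psi/∂s∂t is 0, so the Hessian at any point is diag(psi_ss, psi_tt) = diag(8(-3s^2 + 12s - 8), 12(-2t + 7)).
At (2, 3): H = diag(32, 12).
Both eigenvalues are positive, so H is positive definite: a local minimum.

local minimum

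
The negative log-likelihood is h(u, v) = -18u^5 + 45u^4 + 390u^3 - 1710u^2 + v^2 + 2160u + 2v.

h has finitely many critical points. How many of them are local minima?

2

h separates as a function of u plus a function of v, so ∇h=0 decouples.
∂h/∂u = -90(u - 3)(u - 2)(u - 1)(u + 4) = 0 at u ∈ {-4, 1, 2, 3}; ∂h/∂v = 2(v + 1) = 0 at v ∈ {-1}.
The Hessian is diagonal: diag(h_uu, h_vv). Second derivatives: h_uu(-4)=18900, h_uu(1)=-900, h_uu(2)=540, h_uu(3)=-1260; h_vv(-1)=2.
Local minima occur where both diagonal entries positive: (-4, -1), (2, -1). Count: 2.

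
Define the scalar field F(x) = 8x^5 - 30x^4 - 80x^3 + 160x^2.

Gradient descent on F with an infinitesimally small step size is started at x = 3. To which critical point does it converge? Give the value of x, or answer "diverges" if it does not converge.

4

F'(x) = 40x(x - 4)(x - 1)(x + 2), so F'(3) = -1200.
Gradient descent moves in the -F' direction, i.e. x is increasing.
The nearest critical point in that direction is x = 4, where F'' = 2880 > 0 (a local minimum). The iterate converges there.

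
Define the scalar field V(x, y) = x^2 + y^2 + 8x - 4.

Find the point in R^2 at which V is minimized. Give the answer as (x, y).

V(x,y) separates as P(x) + Q(y) − 4, so its minimum is min P + min Q − 4.
P'(x) = 2x + 8 vanishes at x ∈ {-4}; Q'(y) = 2y vanishes at y ∈ {0}.
Local minima of P (where P''>0): P(-4)=-16. Local minima of Q: Q(0)=0.
So the global minimum of V is P(-4) + Q(0) − 4 = -16 + 0 − 4 = -20, attained at (-4, 0).

(-4, 0)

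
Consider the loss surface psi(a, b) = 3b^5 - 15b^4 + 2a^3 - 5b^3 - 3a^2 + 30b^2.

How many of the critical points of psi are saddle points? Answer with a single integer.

4

psi separates as a function of a plus a function of b, so ∇psi=0 decouples.
∂psi/∂a = 6a(a - 1) = 0 at a ∈ {0, 1}; ∂psi/∂b = 15b(b - 4)(b - 1)(b + 1) = 0 at b ∈ {-1, 0, 1, 4}.
The Hessian is diagonal: diag(psi_aa, psi_bb). Second derivatives: psi_aa(0)=-6, psi_aa(1)=6; psi_bb(-1)=-150, psi_bb(0)=60, psi_bb(1)=-90, psi_bb(4)=900.
Saddle points occur where the two diagonal entries have opposite signs: (0, 0), (0, 4), (1, -1), (1, 1). Count: 4.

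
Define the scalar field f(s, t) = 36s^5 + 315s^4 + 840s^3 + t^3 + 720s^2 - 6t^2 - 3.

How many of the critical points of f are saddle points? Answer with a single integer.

f separates as a function of s plus a function of t, so ∇f=0 decouples.
∂f/∂s = 180s(s + 1)(s + 2)(s + 4) = 0 at s ∈ {-4, -2, -1, 0}; ∂f/∂t = 3t(t - 4) = 0 at t ∈ {0, 4}.
The Hessian is diagonal: diag(f_ss, f_tt). Second derivatives: f_ss(-4)=-4320, f_ss(-2)=720, f_ss(-1)=-540, f_ss(0)=1440; f_tt(0)=-12, f_tt(4)=12.
Saddle points occur where the two diagonal entries have opposite signs: (-4, 4), (-2, 0), (-1, 4), (0, 0). Count: 4.

4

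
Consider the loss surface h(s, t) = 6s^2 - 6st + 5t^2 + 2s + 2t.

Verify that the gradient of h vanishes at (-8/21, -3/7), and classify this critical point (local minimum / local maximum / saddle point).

local minimum

∇h = (12s - 6t + 2, -6s + 10t + 2); substituting (-8/21, -3/7) gives ∇h = (0, 0), so (-8/21, -3/7) is indeed a critical point.
The Hessian of h is constant: H = [[12, -6], [-6, 10]].
det(H) = 12·10 − (-6)² = 84.
det(H) > 0 and tr(H) = 22 > 0, so H is positive definite and the point is a local minimum.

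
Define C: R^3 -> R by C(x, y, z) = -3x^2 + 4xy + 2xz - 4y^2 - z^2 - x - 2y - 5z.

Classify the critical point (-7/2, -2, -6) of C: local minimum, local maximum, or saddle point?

local maximum

The Hessian is constant: H = [[-6, 4, 2], [4, -8, 0], [2, 0, -2]].
Leading principal minors: Δ₁ = -6, Δ₂ = 32, Δ₃ = -32.
The minors alternate sign starting negative (−, +, −), so H is negative definite: a local maximum.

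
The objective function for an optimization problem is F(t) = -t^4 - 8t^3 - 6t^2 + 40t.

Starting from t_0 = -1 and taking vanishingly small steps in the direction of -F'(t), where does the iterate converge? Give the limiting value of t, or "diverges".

F'(t) = -4(t - 1)(t + 2)(t + 5), so F'(-1) = 32.
Gradient descent moves in the -F' direction, i.e. t is decreasing.
The nearest critical point in that direction is t = -2, where F'' = 36 > 0 (a local minimum). The iterate converges there.

-2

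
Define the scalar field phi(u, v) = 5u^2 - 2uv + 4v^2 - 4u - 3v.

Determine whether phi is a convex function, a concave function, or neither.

convex

phi is quadratic, so its Hessian is the constant matrix H = [[10, -2], [-2, 8]].
det(H) = 76, tr(H) = 18.
det(H) > 0 and tr(H) > 0, so H is positive definite everywhere: convex.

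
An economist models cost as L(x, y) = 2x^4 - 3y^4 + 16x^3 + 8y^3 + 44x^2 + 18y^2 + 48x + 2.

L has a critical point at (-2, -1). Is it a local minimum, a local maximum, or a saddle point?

local maximum

The mixed partial ∂²L/∂x∂y is 0, so the Hessian at any point is diag(L_xx, L_yy) = diag(8(3x^2 + 12x + 11), 12(-3y^2 + 4y + 3)).
At (-2, -1): H = diag(-8, -48).
Both eigenvalues are negative, so H is negative definite: a local maximum.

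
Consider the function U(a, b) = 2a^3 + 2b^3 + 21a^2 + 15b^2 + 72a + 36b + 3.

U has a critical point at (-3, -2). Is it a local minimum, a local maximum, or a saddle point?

local minimum

The mixed partial ∂²U/∂a∂b is 0, so the Hessian at any point is diag(U_aa, U_bb) = diag(6(2a + 7), 6(2b + 5)).
At (-3, -2): H = diag(6, 6).
Both eigenvalues are positive, so H is positive definite: a local minimum.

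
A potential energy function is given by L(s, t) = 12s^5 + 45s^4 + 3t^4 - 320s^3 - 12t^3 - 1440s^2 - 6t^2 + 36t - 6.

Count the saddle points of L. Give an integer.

6

L separates as a function of s plus a function of t, so ∇L=0 decouples.
∂L/∂s = 60s(s - 4)(s + 3)(s + 4) = 0 at s ∈ {-4, -3, 0, 4}; ∂L/∂t = 12(t - 3)(t - 1)(t + 1) = 0 at t ∈ {-1, 1, 3}.
The Hessian is diagonal: diag(L_ss, L_tt). Second derivatives: L_ss(-4)=-1920, L_ss(-3)=1260, L_ss(0)=-2880, L_ss(4)=13440; L_tt(-1)=96, L_tt(1)=-48, L_tt(3)=96.
Saddle points occur where the two diagonal entries have opposite signs: (-4, -1), (-4, 3), (-3, 1), (0, -1), (0, 3), (4, 1). Count: 6.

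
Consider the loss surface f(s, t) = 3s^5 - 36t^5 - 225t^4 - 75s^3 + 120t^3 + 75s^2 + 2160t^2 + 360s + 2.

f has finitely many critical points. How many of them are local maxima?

4

f separates as a function of s plus a function of t, so ∇f=0 decouples.
∂f/∂s = 15(s - 3)(s - 2)(s + 1)(s + 4) = 0 at s ∈ {-4, -1, 2, 3}; ∂f/∂t = -180t(t - 2)(t + 3)(t + 4) = 0 at t ∈ {-4, -3, 0, 2}.
The Hessian is diagonal: diag(f_ss, f_tt). Second derivatives: f_ss(-4)=-1890, f_ss(-1)=540, f_ss(2)=-270, f_ss(3)=420; f_tt(-4)=4320, f_tt(-3)=-2700, f_tt(0)=4320, f_tt(2)=-10800.
Local maxima occur where both diagonal entries negative: (-4, -3), (-4, 2), (2, -3), (2, 2). Count: 4.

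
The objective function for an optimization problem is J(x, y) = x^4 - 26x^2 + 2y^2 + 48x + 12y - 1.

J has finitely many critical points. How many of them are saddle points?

J separates as a function of x plus a function of y, so ∇J=0 decouples.
∂J/∂x = 4(x - 3)(x - 1)(x + 4) = 0 at x ∈ {-4, 1, 3}; ∂J/∂y = 4(y + 3) = 0 at y ∈ {-3}.
The Hessian is diagonal: diag(J_xx, J_yy). Second derivatives: J_xx(-4)=140, J_xx(1)=-40, J_xx(3)=56; J_yy(-3)=4.
Saddle points occur where the two diagonal entries have opposite signs: (1, -3). Count: 1.

1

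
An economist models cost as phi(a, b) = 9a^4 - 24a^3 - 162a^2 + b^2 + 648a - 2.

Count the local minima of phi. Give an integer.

phi separates as a function of a plus a function of b, so ∇phi=0 decouples.
∂phi/∂a = 36(a - 3)(a - 2)(a + 3) = 0 at a ∈ {-3, 2, 3}; ∂phi/∂b = 2b = 0 at b ∈ {0}.
The Hessian is diagonal: diag(phi_aa, phi_bb). Second derivatives: phi_aa(-3)=1080, phi_aa(2)=-180, phi_aa(3)=216; phi_bb(0)=2.
Local minima occur where both diagonal entries positive: (-3, 0), (3, 0). Count: 2.

2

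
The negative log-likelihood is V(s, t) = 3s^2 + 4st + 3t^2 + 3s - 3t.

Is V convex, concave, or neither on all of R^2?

convex

V is quadratic, so its Hessian is the constant matrix H = [[6, 4], [4, 6]].
det(H) = 20, tr(H) = 12.
det(H) > 0 and tr(H) > 0, so H is positive definite everywhere: convex.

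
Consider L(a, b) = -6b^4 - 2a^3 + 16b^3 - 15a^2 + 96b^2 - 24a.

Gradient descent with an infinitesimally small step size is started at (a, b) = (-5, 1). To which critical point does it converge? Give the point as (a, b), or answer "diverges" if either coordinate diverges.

L is separable, so gradient descent decouples: a follows -∂L/∂a, b follows -∂L/∂b.
∂L/∂a = -6(a + 1)(a + 4); at a=-5 this is -24, so a increases.
∂L/∂b = -24b(b - 4)(b + 2); at b=1 this is 216, so b decreases.
a converges to its nearest critical value -4 (a local min of the a-part); b converges to 0. The iterate converges to (-4, 0).

(-4, 0)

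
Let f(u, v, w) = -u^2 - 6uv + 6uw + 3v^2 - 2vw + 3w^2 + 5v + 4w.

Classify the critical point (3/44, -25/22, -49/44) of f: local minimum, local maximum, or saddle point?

saddle point

The Hessian is constant: H = [[-2, -6, 6], [-6, 6, -2], [6, -2, 6]].
Leading principal minors: Δ₁ = -2, Δ₂ = -48, Δ₃ = -352.
The minors fit neither the all-positive nor the alternating-sign pattern, so H is indefinite: a saddle point.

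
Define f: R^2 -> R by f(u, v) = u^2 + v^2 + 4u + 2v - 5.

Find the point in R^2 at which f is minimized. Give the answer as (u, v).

f(u,v) separates as P(u) + Q(v) − 5, so its minimum is min P + min Q − 5.
P'(u) = 2u + 4 vanishes at u ∈ {-2}; Q'(v) = 2v + 2 vanishes at v ∈ {-1}.
Local minima of P (where P''>0): P(-2)=-4. Local minima of Q: Q(-1)=-1.
So the global minimum of f is P(-2) + Q(-1) − 5 = -4 − 1 − 5 = -10, attained at (-2, -1).

(-2, -1)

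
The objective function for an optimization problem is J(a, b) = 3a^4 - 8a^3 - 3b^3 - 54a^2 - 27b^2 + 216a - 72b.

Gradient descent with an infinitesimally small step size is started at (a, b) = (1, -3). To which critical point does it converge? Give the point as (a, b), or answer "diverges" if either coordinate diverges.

J is separable, so gradient descent decouples: a follows -∂J/∂a, b follows -∂J/∂b.
∂J/∂a = 12(a - 3)(a - 2)(a + 3); at a=1 this is 96, so a decreases.
∂J/∂b = -9(b + 2)(b + 4); at b=-3 this is 9, so b decreases.
a converges to its nearest critical value -3 (a local min of the a-part); b converges to -4. The iterate converges to (-3, -4).

(-3, -4)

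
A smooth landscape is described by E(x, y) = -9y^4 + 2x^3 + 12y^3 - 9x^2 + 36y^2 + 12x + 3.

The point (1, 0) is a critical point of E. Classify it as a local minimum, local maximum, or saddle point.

The mixed partial ∂²E/∂x∂y is 0, so the Hessian at any point is diag(E_xx, E_yy) = diag(6(2x - 3), 36(-3y^2 + 2y + 2)).
At (1, 0): H = diag(-6, 72).
The eigenvalues have opposite signs, so H is indefinite: a saddle point.

saddle point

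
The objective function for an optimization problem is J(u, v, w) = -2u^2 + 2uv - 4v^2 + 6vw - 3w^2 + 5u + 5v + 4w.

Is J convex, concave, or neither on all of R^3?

concave

J is quadratic, so its Hessian is the constant matrix H = [[-4, 2, 0], [2, -8, 6], [0, 6, -6]].
Leading principal minors: -4, 28, -24.
Signs alternate −, +, − ⇒ H ≺ 0 ⇒ concave.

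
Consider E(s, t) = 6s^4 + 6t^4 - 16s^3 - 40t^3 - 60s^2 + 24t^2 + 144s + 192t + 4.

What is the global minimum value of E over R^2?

-422

E(s,t) separates as P(s) + Q(t) + 4, so its minimum is min P + min Q + 4.
P'(s) = 24(s - 3)(s - 1)(s + 2) vanishes at s ∈ {-2, 1, 3}; Q'(t) = 24(t - 4)(t - 2)(t + 1) vanishes at t ∈ {-1, 2, 4}.
Local minima of P (where P''>0): P(-2)=-304, P(3)=-54. Local minima of Q: Q(-1)=-122, Q(4)=128.
So the global minimum of E is P(-2) + Q(-1) + 4 = -304 − 122 + 4 = -422, attained at (-2, -1).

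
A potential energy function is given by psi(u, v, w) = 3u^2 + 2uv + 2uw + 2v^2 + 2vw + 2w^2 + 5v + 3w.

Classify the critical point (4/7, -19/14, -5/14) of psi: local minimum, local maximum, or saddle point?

The Hessian is constant: H = [[6, 2, 2], [2, 4, 2], [2, 2, 4]].
Leading principal minors: Δ₁ = 6, Δ₂ = 20, Δ₃ = 56.
All leading minors are positive, so H is positive definite: a local minimum.

local minimum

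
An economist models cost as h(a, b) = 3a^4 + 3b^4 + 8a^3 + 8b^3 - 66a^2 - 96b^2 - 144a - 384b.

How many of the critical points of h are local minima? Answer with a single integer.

4

h separates as a function of a plus a function of b, so ∇h=0 decouples.
∂h/∂a = 12(a - 3)(a + 1)(a + 4) = 0 at a ∈ {-4, -1, 3}; ∂h/∂b = 12(b - 4)(b + 2)(b + 4) = 0 at b ∈ {-4, -2, 4}.
The Hessian is diagonal: diag(h_aa, h_bb). Second derivatives: h_aa(-4)=252, h_aa(-1)=-144, h_aa(3)=336; h_bb(-4)=192, h_bb(-2)=-144, h_bb(4)=576.
Local minima occur where both diagonal entries positive: (-4, -4), (-4, 4), (3, -4), (3, 4). Count: 4.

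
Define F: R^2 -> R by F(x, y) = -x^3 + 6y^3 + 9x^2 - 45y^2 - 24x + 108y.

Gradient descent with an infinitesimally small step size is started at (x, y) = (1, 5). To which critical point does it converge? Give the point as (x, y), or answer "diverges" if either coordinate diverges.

F is separable, so gradient descent decouples: x follows -∂F/∂x, y follows -∂F/∂y.
∂F/∂x = -3(x - 4)(x - 2); at x=1 this is -9, so x increases.
∂F/∂y = 18(y - 3)(y - 2); at y=5 this is 108, so y decreases.
x converges to its nearest critical value 2 (a local min of the x-part); y converges to 3. The iterate converges to (2, 3).

(2, 3)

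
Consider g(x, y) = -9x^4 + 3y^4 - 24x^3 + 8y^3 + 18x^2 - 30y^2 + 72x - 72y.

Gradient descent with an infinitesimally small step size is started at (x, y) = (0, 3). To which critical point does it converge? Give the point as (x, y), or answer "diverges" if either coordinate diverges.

g is separable, so gradient descent decouples: x follows -∂g/∂x, y follows -∂g/∂y.
∂g/∂x = -36(x - 1)(x + 1)(x + 2); at x=0 this is 72, so x decreases.
∂g/∂y = 12(y - 2)(y + 1)(y + 3); at y=3 this is 288, so y decreases.
x converges to its nearest critical value -1 (a local min of the x-part); y converges to 2. The iterate converges to (-1, 2).

(-1, 2)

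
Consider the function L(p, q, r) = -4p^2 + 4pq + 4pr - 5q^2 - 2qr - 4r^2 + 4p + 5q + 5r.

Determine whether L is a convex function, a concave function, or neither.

concave

L is quadratic, so its Hessian is the constant matrix H = [[-8, 4, 4], [4, -10, -2], [4, -2, -8]].
Leading principal minors: -8, 64, -384.
Signs alternate −, +, − ⇒ H ≺ 0 ⇒ concave.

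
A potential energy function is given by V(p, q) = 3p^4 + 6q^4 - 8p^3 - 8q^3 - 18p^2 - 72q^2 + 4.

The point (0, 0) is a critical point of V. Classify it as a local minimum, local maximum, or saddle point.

The mixed partial ∂²V/∂p∂q is 0, so the Hessian at any point is diag(V_pp, V_qq) = diag(12(3p^2 - 4p - 3), 24(3q^2 - 2q - 6)).
At (0, 0): H = diag(-36, -144).
Both eigenvalues are negative, so H is negative definite: a local maximum.

local maximum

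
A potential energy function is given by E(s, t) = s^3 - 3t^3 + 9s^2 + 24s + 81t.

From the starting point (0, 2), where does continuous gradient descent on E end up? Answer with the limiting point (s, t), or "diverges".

E is separable, so gradient descent decouples: s follows -∂E/∂s, t follows -∂E/∂t.
∂E/∂s = 3(s + 2)(s + 4); at s=0 this is 24, so s decreases.
∂E/∂t = -9(t - 3)(t + 3); at t=2 this is 45, so t decreases.
s converges to its nearest critical value -2 (a local min of the s-part); t converges to -3. The iterate converges to (-2, -3).

(-2, -3)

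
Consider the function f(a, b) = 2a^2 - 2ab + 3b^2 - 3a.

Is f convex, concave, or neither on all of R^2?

f is quadratic, so its Hessian is the constant matrix H = [[4, -2], [-2, 6]].
det(H) = 20, tr(H) = 10.
det(H) > 0 and tr(H) > 0, so H is positive definite everywhere: convex.

convex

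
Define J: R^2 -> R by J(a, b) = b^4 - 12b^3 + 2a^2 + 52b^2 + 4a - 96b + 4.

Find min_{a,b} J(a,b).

-62

J(a,b) separates as P(a) + Q(b) + 4, so its minimum is min P + min Q + 4.
P'(a) = 4a + 4 vanishes at a ∈ {-1}; Q'(b) = 4(b - 4)(b - 3)(b - 2) vanishes at b ∈ {2, 3, 4}.
Local minima of P (where P''>0): P(-1)=-2. Local minima of Q: Q(2)=-64, Q(4)=-64.
So the global minimum of J is P(-1) + Q(2) + 4 = -2 − 64 + 4 = -62, attained at (-1, 2).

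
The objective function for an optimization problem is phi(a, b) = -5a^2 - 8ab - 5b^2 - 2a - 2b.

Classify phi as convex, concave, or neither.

concave

phi is quadratic, so its Hessian is the constant matrix H = [[-10, -8], [-8, -10]].
det(H) = 36, tr(H) = -20.
det(H) > 0 and tr(H) < 0, so H is negative definite everywhere: concave.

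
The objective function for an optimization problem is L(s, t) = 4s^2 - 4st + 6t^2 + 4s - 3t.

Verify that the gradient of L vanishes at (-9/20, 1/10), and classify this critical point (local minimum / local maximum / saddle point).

local minimum

∇L = (8s - 4t + 4, -4s + 12t - 3); substituting (-9/20, 1/10) gives ∇L = (0, 0), so (-9/20, 1/10) is indeed a critical point.
The Hessian of L is constant: H = [[8, -4], [-4, 12]].
det(H) = 8·12 − (-4)² = 80.
det(H) > 0 and tr(H) = 20 > 0, so H is positive definite and the point is a local minimum.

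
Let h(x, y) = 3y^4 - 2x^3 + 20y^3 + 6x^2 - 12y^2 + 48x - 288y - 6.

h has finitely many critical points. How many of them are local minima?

h separates as a function of x plus a function of y, so ∇h=0 decouples.
∂h/∂x = -6(x - 4)(x + 2) = 0 at x ∈ {-2, 4}; ∂h/∂y = 12(y - 2)(y + 3)(y + 4) = 0 at y ∈ {-4, -3, 2}.
The Hessian is diagonal: diag(h_xx, h_yy). Second derivatives: h_xx(-2)=36, h_xx(4)=-36; h_yy(-4)=72, h_yy(-3)=-60, h_yy(2)=360.
Local minima occur where both diagonal entries positive: (-2, -4), (-2, 2). Count: 2.

2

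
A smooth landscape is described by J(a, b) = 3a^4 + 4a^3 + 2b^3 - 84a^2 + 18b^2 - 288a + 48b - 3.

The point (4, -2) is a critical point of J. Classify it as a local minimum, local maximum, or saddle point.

The mixed partial ∂²J/∂a∂b is 0, so the Hessian at any point is diag(J_aa, J_bb) = diag(12(3a^2 + 2a - 14), 12(b + 3)).
At (4, -2): H = diag(504, 12).
Both eigenvalues are positive, so H is positive definite: a local minimum.

local minimum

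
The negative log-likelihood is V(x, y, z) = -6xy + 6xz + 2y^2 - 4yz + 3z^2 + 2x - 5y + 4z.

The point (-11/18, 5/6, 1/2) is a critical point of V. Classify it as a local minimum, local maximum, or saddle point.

saddle point

The Hessian is constant: H = [[0, -6, 6], [-6, 4, -4], [6, -4, 6]].
Leading principal minors: Δ₁ = 0, Δ₂ = -36, Δ₃ = -72.
The minors fit neither the all-positive nor the alternating-sign pattern, so H is indefinite: a saddle point.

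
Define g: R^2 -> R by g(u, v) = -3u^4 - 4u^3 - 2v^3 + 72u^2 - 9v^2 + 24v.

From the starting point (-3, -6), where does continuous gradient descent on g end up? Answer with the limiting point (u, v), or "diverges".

g is separable, so gradient descent decouples: u follows -∂g/∂u, v follows -∂g/∂v.
∂g/∂u = -12u(u - 3)(u + 4); at u=-3 this is -216, so u increases.
∂g/∂v = -6(v - 1)(v + 4); at v=-6 this is -84, so v increases.
u converges to its nearest critical value 0 (a local min of the u-part); v converges to -4. The iterate converges to (0, -4).

(0, -4)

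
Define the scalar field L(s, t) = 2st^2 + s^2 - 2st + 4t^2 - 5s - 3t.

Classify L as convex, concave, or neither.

neither

The term 2st^2 is cubic, so the Hessian is not constant.
∂²L/∂t² = 4s + 8, which takes both signs as s varies (negative for sufficiently negative s). A diagonal entry of the Hessian changing sign means the Hessian is neither positive- nor negative-semidefinite on all of R^2.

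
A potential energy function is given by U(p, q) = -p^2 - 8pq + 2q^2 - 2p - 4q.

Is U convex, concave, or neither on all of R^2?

neither

U is quadratic, so its Hessian is the constant matrix H = [[-2, -8], [-8, 4]].
det(H) = -72, tr(H) = 2.
det(H) < 0, so H is indefinite: neither convex nor concave.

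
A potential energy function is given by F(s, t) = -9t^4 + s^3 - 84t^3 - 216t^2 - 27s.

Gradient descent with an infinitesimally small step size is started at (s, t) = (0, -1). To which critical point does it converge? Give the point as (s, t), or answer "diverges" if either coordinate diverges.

(3, -3)

F is separable, so gradient descent decouples: s follows -∂F/∂s, t follows -∂F/∂t.
∂F/∂s = 3(s - 3)(s + 3); at s=0 this is -27, so s increases.
∂F/∂t = -36t(t + 3)(t + 4); at t=-1 this is 216, so t decreases.
s converges to its nearest critical value 3 (a local min of the s-part); t converges to -3. The iterate converges to (3, -3).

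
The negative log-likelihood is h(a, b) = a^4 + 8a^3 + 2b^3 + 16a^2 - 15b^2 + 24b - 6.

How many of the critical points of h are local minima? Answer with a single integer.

h separates as a function of a plus a function of b, so ∇h=0 decouples.
∂h/∂a = 4a(a + 2)(a + 4) = 0 at a ∈ {-4, -2, 0}; ∂h/∂b = 6(b - 4)(b - 1) = 0 at b ∈ {1, 4}.
The Hessian is diagonal: diag(h_aa, h_bb). Second derivatives: h_aa(-4)=32, h_aa(-2)=-16, h_aa(0)=32; h_bb(1)=-18, h_bb(4)=18.
Local minima occur where both diagonal entries positive: (-4, 4), (0, 4). Count: 2.

2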